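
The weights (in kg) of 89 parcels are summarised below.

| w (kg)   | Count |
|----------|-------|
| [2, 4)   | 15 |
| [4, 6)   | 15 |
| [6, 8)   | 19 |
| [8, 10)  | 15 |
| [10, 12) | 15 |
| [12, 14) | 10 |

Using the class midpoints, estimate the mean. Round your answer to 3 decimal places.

7.674

Midpoints: 3, 5, 7, 9, 11, 13
Σfm = 15×3 + 15×5 + 19×7 + 15×9 + 15×11 + 10×13 = 683
n = Σf = 89
Mean = 683 / 89 = 7.6742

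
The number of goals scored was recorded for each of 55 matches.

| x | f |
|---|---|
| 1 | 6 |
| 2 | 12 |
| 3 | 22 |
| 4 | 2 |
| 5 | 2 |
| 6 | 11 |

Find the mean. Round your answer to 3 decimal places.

3.273

Values: 1, 2, 3, 4, 5, 6
Σfx = 6×1 + 12×2 + 22×3 + 2×4 + 2×5 + 11×6 = 180
n = Σf = 55
Mean = 180 / 55 = 3.2727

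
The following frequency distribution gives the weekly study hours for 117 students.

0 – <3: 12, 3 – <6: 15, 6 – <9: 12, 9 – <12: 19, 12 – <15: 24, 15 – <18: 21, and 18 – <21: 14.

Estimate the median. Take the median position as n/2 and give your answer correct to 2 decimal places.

Cumulative frequencies: 12, 27, 39, 58, 82, 103, 117
n = 117; position = n/2 = 58.5.
This falls in the class 12 – <15: L = 12, F = 58, f = 24, h = 3.
Median ≈ 12 + ((58.5 − 58) / 24) × 3 = 12.0625

12.06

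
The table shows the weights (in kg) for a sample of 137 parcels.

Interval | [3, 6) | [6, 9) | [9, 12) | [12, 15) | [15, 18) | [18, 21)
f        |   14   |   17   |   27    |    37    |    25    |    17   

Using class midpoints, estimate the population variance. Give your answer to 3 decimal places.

19.699

Midpoints: 4.5, 7.5, 10.5, 13.5, 16.5, 19.5
n = 137, Σfm = 1717.5, mean = 12.5365
Σfm² = 24230.25
Σf(m − x̄)² = Σfm² − (Σfm)²/n = 24230.25 − 1717.5²/137 = 2698.8175
Population variance = 2698.8175 / 137 = 19.6994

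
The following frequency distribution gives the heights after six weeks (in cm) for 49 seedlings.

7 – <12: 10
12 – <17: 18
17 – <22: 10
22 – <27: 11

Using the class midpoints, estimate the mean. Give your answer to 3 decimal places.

16.745

Midpoints: 9.5, 14.5, 19.5, 24.5
Σfm = 10×9.5 + 18×14.5 + 10×19.5 + 11×24.5 = 820.5
n = Σf = 49
Mean = 820.5 / 49 = 16.7449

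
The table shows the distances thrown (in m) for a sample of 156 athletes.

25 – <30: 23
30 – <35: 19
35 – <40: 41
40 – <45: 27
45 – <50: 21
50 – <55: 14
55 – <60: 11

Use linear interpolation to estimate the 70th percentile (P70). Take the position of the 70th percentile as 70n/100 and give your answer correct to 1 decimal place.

44.9

Cumulative frequencies: 23, 42, 83, 110, 131, 145, 156
n = 156; position = 70n/100 = 109.2.
This falls in the class 40 – <45: L = 40, F = 83, f = 27, h = 5.
70th percentile ≈ 40 + ((109.2 − 83) / 27) × 5 = 44.8519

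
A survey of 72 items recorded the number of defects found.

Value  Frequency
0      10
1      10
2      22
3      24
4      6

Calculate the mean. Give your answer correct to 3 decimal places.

Values: 0, 1, 2, 3, 4
Σfx = 10×0 + 10×1 + 22×2 + 24×3 + 6×4 = 150
n = Σf = 72
Mean = 150 / 72 = 2.0833

2.083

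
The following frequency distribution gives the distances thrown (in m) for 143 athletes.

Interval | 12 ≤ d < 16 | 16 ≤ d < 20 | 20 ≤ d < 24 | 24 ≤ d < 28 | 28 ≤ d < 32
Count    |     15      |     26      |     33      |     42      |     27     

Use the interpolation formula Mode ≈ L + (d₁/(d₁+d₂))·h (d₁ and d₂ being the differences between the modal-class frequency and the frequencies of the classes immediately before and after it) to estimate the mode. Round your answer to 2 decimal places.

Modal class: 24 ≤ d < 28 (highest frequency 42).
d₁ = 42 − 33 = 9, d₂ = 42 − 27 = 15
Mode ≈ 24 + (9/(9+15)) × 4 = 24 + 1.5000 = 25.5000

25.50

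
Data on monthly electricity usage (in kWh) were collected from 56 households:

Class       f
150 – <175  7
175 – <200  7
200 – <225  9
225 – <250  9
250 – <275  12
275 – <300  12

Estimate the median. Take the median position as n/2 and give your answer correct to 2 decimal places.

Cumulative frequencies: 7, 14, 23, 32, 44, 56
n = 56; position = n/2 = 28.
This falls in the class 225 – <250: L = 225, F = 23, f = 9, h = 25.
Median ≈ 225 + ((28 − 23) / 9) × 25 = 238.8889

238.89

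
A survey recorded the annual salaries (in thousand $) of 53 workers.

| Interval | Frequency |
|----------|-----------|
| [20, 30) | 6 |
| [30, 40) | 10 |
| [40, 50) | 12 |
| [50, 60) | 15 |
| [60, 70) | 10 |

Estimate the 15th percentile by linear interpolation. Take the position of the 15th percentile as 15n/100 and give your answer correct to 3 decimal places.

Cumulative frequencies: 6, 16, 28, 43, 53
n = 53; position = 15n/100 = 7.95.
This falls in the class [30, 40): L = 30, F = 6, f = 10, h = 10.
15th percentile ≈ 30 + ((7.95 − 6) / 10) × 10 = 31.9500

31.950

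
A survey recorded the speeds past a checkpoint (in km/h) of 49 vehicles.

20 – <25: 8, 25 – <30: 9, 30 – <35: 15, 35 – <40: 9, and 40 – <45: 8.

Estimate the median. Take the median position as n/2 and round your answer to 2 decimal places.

32.50

Cumulative frequencies: 8, 17, 32, 41, 49
n = 49; position = n/2 = 24.5.
This falls in the class 30 – <35: L = 30, F = 17, f = 15, h = 5.
Median ≈ 30 + ((24.5 − 17) / 15) × 5 = 32.5000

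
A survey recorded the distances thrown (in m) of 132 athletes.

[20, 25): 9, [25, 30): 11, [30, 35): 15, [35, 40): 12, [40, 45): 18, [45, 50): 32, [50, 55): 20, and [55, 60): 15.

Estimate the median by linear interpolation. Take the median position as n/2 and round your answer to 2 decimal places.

45.16

Cumulative frequencies: 9, 20, 35, 47, 65, 97, 117, 132
n = 132; position = n/2 = 66.
This falls in the class [45, 50): L = 45, F = 65, f = 32, h = 5.
Median ≈ 45 + ((66 − 65) / 32) × 5 = 45.1562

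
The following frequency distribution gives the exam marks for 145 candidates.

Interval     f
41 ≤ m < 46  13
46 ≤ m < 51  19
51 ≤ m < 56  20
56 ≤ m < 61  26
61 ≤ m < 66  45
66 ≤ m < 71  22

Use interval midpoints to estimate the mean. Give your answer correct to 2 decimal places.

58.22

Midpoints: 43.5, 48.5, 53.5, 58.5, 63.5, 68.5
Σfm = 13×43.5 + 19×48.5 + 20×53.5 + 26×58.5 + 45×63.5 + 22×68.5 = 8442.5
n = Σf = 145
Mean = 8442.5 / 145 = 58.2241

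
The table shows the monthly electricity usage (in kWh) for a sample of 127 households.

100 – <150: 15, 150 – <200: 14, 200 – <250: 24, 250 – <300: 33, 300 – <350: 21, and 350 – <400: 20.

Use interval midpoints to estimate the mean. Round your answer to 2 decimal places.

Midpoints: 125, 175, 225, 275, 325, 375
Σfm = 15×125 + 14×175 + 24×225 + 33×275 + 21×325 + 20×375 = 33125
n = Σf = 127
Mean = 33125 / 127 = 260.8268

260.83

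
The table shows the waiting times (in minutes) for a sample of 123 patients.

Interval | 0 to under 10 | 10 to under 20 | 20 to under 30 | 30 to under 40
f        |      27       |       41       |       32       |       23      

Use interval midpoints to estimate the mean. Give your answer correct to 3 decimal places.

Midpoints: 5, 15, 25, 35
Σfm = 27×5 + 41×15 + 32×25 + 23×35 = 2355
n = Σf = 123
Mean = 2355 / 123 = 19.1463

19.146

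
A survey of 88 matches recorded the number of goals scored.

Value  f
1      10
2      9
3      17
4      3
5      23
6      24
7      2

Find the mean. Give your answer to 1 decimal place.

Values: 1, 2, 3, 4, 5, 6, 7
Σfx = 10×1 + 9×2 + 17×3 + 3×4 + 23×5 + 24×6 + 2×7 = 364
n = Σf = 88
Mean = 364 / 88 = 4.1364

4.1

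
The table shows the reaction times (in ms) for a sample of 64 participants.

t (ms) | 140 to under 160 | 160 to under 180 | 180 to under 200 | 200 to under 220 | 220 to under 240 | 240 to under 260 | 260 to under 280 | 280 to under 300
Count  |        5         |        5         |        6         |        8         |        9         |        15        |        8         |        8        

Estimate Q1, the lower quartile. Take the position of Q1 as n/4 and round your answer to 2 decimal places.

200.00

Cumulative frequencies: 5, 10, 16, 24, 33, 48, 56, 64
n = 64; position = n/4 = 16.
This falls in the class 180 to under 200: L = 180, F = 10, f = 6, h = 20.
Lower quartile ≈ 180 + ((16 − 10) / 6) × 20 = 200.0000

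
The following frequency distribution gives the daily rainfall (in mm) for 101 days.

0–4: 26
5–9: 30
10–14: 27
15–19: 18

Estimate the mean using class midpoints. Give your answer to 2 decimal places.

8.83

Midpoints: 2, 7, 12, 17
Σfm = 26×2 + 30×7 + 27×12 + 18×17 = 892
n = Σf = 101
Mean = 892 / 101 = 8.8317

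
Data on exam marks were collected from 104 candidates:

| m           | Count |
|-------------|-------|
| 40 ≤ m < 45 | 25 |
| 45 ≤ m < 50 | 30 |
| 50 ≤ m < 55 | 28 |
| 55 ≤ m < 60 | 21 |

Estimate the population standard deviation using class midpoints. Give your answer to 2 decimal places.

Midpoints: 42.5, 47.5, 52.5, 57.5
n = 104, Σfm = 5165, mean = 49.6635
Σfm² = 259450
Σf(m − x̄)² = Σfm² − (Σfm)²/n = 259450 − 5165²/104 = 2938.2212
Population variance = 2938.2212 / 104 = 28.2521
Standard deviation = √28.2521 = 5.3153

5.32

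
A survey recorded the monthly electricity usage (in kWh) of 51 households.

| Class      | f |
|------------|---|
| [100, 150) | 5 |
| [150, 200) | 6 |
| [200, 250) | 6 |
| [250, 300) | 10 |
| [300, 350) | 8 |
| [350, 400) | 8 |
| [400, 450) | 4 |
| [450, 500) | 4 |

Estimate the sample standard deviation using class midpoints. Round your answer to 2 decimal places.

Midpoints: 125, 175, 225, 275, 325, 375, 425, 475
n = 51, Σfm = 14975, mean = 293.6275
Σfm² = 4916875
Σf(m − x̄)² = Σfm² − (Σfm)²/n = 4916875 − 14975²/51 = 519803.9216
Sample variance = 519803.9216 / 50 = 10396.0784
Standard deviation = √10396.0784 = 101.9612

101.96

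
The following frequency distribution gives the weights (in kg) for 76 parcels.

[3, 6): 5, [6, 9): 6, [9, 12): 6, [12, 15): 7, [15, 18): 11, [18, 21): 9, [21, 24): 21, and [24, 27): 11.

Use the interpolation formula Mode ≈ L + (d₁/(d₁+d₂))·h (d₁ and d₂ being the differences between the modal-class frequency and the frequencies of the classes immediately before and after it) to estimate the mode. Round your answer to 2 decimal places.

22.64

Modal class: [21, 24) (highest frequency 21).
d₁ = 21 − 9 = 12, d₂ = 21 − 11 = 10
Mode ≈ 21 + (12/(12+10)) × 3 = 21 + 1.6364 = 22.6364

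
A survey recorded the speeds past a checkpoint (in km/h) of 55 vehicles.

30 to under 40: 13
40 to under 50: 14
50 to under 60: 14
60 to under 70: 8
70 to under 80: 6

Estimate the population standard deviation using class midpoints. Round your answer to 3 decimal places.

Midpoints: 35, 45, 55, 65, 75
n = 55, Σfm = 2825, mean = 51.3636
Σfm² = 154175
Σf(m − x̄)² = Σfm² − (Σfm)²/n = 154175 − 2825²/55 = 9072.7273
Population variance = 9072.7273 / 55 = 164.9587
Standard deviation = √164.9587 = 12.8436

12.844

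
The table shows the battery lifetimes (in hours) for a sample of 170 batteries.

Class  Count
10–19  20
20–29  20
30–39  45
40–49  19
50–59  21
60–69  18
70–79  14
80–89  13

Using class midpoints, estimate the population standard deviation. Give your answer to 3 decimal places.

Midpoints: 14.5, 24.5, 34.5, 44.5, 54.5, 64.5, 74.5, 84.5
n = 170, Σfm = 7625, mean = 44.8529
Σfm² = 415182.5
Σf(m − x̄)² = Σfm² − (Σfm)²/n = 415182.5 − 7625²/170 = 73178.8235
Population variance = 73178.8235 / 170 = 430.4637
Standard deviation = √430.4637 = 20.7476

20.748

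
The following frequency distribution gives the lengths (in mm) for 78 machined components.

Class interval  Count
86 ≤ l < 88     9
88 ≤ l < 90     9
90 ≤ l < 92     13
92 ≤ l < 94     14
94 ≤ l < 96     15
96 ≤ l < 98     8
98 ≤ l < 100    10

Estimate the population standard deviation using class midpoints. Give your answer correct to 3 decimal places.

Midpoints: 87, 89, 91, 93, 95, 97, 99
n = 78, Σfm = 7260, mean = 93.0769
Σfm² = 676806
Σf(m − x̄)² = Σfm² − (Σfm)²/n = 676806 − 7260²/78 = 1067.5385
Population variance = 1067.5385 / 78 = 13.6864
Standard deviation = √13.6864 = 3.6995

3.700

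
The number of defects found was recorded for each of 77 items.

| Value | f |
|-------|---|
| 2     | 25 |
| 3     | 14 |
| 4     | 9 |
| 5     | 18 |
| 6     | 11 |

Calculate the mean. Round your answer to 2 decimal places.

Values: 2, 3, 4, 5, 6
Σfx = 25×2 + 14×3 + 9×4 + 18×5 + 11×6 = 284
n = Σf = 77
Mean = 284 / 77 = 3.6883

3.69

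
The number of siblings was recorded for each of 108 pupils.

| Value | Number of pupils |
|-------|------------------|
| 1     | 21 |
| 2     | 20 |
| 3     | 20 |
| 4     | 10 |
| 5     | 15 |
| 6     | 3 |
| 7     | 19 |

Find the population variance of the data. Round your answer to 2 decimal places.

Values: 1, 2, 3, 4, 5, 6, 7
n = 108, Σfx = 387, mean = 3.5833
Σfx² = 1855
Σf(x − x̄)² = Σfx² − (Σfx)²/n = 1855 − 387²/108 = 468.2500
Population variance = 468.2500 / 108 = 4.3356

4.34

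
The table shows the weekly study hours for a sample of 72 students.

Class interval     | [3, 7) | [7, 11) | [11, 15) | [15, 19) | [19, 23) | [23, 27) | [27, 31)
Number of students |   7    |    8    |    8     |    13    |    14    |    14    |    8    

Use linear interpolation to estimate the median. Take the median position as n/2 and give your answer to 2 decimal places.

Cumulative frequencies: 7, 15, 23, 36, 50, 64, 72
n = 72; position = n/2 = 36.
This falls in the class [15, 19): L = 15, F = 23, f = 13, h = 4.
Median ≈ 15 + ((36 − 23) / 13) × 4 = 19.0000

19.00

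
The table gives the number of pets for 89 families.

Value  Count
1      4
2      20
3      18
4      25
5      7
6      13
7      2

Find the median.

4

Cumulative frequencies: 4, 24, 42, 67, 74, 87, 89
n = 89, so the median is the value in position (n+1)/2 = 45.
Position 45 falls at value 4.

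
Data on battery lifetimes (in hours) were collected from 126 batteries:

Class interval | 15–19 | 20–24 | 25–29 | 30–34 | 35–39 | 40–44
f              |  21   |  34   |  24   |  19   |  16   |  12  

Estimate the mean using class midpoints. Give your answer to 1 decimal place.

Midpoints: 17, 22, 27, 32, 37, 42
Σfm = 21×17 + 34×22 + 24×27 + 19×32 + 16×37 + 12×42 = 3457
n = Σf = 126
Mean = 3457 / 126 = 27.4365

27.4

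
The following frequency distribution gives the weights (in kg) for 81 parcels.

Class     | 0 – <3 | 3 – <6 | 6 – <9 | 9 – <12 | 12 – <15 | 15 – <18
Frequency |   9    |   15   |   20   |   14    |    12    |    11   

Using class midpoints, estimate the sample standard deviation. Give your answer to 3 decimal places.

4.674

Midpoints: 1.5, 4.5, 7.5, 10.5, 13.5, 16.5
n = 81, Σfm = 721.5, mean = 8.9074
Σfm² = 8174.25
Σf(m − x̄)² = Σfm² − (Σfm)²/n = 8174.25 − 721.5²/81 = 1747.5556
Sample variance = 1747.5556 / 80 = 21.8444
Standard deviation = √21.8444 = 4.6738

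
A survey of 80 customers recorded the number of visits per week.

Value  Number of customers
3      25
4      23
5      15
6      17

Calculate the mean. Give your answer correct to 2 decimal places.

Values: 3, 4, 5, 6
Σfx = 25×3 + 23×4 + 15×5 + 17×6 = 344
n = Σf = 80
Mean = 344 / 80 = 4.3000

4.30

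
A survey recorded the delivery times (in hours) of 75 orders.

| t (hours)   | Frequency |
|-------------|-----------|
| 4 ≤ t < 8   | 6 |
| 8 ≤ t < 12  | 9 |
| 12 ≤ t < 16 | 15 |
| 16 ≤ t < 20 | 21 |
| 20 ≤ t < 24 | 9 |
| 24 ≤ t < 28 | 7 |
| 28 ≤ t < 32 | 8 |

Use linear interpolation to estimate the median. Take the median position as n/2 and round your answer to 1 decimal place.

Cumulative frequencies: 6, 15, 30, 51, 60, 67, 75
n = 75; position = n/2 = 37.5.
This falls in the class 16 ≤ t < 20: L = 16, F = 30, f = 21, h = 4.
Median ≈ 16 + ((37.5 − 30) / 21) × 4 = 17.4286

17.4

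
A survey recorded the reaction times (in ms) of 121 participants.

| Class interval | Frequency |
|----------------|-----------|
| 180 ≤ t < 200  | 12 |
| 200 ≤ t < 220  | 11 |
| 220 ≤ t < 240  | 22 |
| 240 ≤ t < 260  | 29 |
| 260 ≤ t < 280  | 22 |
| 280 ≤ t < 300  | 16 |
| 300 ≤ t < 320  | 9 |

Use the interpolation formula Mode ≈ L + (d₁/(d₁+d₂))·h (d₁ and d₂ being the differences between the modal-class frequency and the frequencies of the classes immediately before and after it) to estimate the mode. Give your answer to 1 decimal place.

250.0

Modal class: 240 ≤ t < 260 (highest frequency 29).
d₁ = 29 − 22 = 7, d₂ = 29 − 22 = 7
Mode ≈ 240 + (7/(7+7)) × 20 = 240 + 10.0000 = 250.0000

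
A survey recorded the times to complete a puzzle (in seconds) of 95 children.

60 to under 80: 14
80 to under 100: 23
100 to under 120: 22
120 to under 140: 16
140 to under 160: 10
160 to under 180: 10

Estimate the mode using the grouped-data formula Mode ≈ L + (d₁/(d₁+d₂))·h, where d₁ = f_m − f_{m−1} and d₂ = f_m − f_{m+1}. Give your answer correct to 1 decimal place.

Modal class: 80 to under 100 (highest frequency 23).
d₁ = 23 − 14 = 9, d₂ = 23 − 22 = 1
Mode ≈ 80 + (9/(9+1)) × 20 = 80 + 18.0000 = 98.0000

98.0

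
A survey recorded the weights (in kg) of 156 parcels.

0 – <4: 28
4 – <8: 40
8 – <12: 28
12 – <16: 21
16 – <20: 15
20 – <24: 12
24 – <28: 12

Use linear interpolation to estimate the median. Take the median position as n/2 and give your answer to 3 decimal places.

9.429

Cumulative frequencies: 28, 68, 96, 117, 132, 144, 156
n = 156; position = n/2 = 78.
This falls in the class 8 – <12: L = 8, F = 68, f = 28, h = 4.
Median ≈ 8 + ((78 − 68) / 28) × 4 = 9.4286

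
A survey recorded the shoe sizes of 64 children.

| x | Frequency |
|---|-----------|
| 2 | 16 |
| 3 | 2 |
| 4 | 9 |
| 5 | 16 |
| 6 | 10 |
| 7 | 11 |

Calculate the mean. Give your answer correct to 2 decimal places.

4.55

Values: 2, 3, 4, 5, 6, 7
Σfx = 16×2 + 2×3 + 9×4 + 16×5 + 10×6 + 11×7 = 291
n = Σf = 64
Mean = 291 / 64 = 4.5469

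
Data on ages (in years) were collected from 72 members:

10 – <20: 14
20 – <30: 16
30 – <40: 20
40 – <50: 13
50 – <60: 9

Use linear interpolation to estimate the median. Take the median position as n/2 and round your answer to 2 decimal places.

Cumulative frequencies: 14, 30, 50, 63, 72
n = 72; position = n/2 = 36.
This falls in the class 30 – <40: L = 30, F = 30, f = 20, h = 10.
Median ≈ 30 + ((36 − 30) / 20) × 10 = 33.0000

33.00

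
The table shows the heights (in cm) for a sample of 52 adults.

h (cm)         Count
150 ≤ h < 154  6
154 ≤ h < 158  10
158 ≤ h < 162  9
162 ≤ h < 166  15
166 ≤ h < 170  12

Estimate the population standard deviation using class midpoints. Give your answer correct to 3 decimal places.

5.304

Midpoints: 152, 156, 160, 164, 168
n = 52, Σfm = 8388, mean = 161.3077
Σfm² = 1354512
Σf(m − x̄)² = Σfm² − (Σfm)²/n = 1354512 − 8388²/52 = 1463.0769
Population variance = 1463.0769 / 52 = 28.1361
Standard deviation = √28.1361 = 5.3043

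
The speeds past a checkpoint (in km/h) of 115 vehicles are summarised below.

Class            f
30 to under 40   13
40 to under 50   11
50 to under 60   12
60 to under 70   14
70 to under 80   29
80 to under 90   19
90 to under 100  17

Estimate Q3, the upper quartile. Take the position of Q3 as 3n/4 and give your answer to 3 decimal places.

83.816

Cumulative frequencies: 13, 24, 36, 50, 79, 98, 115
n = 115; position = 3n/4 = 86.25.
This falls in the class 80 to under 90: L = 80, F = 79, f = 19, h = 10.
Upper quartile ≈ 80 + ((86.25 − 79) / 19) × 10 = 83.8158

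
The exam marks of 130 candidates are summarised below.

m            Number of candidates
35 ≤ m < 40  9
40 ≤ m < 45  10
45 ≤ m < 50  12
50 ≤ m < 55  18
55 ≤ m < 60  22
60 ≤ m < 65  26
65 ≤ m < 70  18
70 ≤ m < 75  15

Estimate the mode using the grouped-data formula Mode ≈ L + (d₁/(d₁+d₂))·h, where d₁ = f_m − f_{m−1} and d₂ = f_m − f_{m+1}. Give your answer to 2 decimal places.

61.67

Modal class: 60 ≤ m < 65 (highest frequency 26).
d₁ = 26 − 22 = 4, d₂ = 26 − 18 = 8
Mode ≈ 60 + (4/(4+8)) × 5 = 60 + 1.6667 = 61.6667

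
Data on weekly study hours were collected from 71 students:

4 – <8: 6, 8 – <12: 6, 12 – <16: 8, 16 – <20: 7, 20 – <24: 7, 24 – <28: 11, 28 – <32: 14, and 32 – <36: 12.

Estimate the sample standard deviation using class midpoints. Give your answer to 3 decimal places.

Midpoints: 6, 10, 14, 18, 22, 26, 30, 34
n = 71, Σfm = 1602, mean = 22.5634
Σfm² = 41948
Σf(m − x̄)² = Σfm² − (Σfm)²/n = 41948 − 1602²/71 = 5801.4648
Sample variance = 5801.4648 / 70 = 82.8781
Standard deviation = √82.8781 = 9.1037

9.104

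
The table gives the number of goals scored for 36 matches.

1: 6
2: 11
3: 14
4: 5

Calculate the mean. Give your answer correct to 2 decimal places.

2.50

Values: 1, 2, 3, 4
Σfx = 6×1 + 11×2 + 14×3 + 5×4 = 90
n = Σf = 36
Mean = 90 / 36 = 2.5000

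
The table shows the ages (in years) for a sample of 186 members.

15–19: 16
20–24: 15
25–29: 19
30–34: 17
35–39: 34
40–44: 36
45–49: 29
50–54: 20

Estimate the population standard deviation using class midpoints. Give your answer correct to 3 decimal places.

10.469

Midpoints: 17, 22, 27, 32, 37, 42, 47, 52
n = 186, Σfm = 6832, mean = 36.7312
Σfm² = 271334
Σf(m − x̄)² = Σfm² − (Σfm)²/n = 271334 − 6832²/186 = 20386.5591
Population variance = 20386.5591 / 186 = 109.6052
Standard deviation = √109.6052 = 10.4692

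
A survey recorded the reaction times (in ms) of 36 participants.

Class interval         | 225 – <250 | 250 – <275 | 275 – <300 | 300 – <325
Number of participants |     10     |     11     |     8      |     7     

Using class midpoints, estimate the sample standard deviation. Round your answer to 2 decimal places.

27.39

Midpoints: 237.5, 262.5, 287.5, 312.5
n = 36, Σfm = 9750, mean = 270.8333
Σfm² = 2666875
Σf(m − x̄)² = Σfm² − (Σfm)²/n = 2666875 − 9750²/36 = 26250.0000
Sample variance = 26250.0000 / 35 = 750.0000
Standard deviation = √750.0000 = 27.3861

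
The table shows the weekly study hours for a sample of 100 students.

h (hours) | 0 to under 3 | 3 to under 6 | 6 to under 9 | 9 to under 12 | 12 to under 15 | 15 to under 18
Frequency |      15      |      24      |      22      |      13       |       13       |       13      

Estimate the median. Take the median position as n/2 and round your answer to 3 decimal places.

7.500

Cumulative frequencies: 15, 39, 61, 74, 87, 100
n = 100; position = n/2 = 50.
This falls in the class 6 to under 9: L = 6, F = 39, f = 22, h = 3.
Median ≈ 6 + ((50 − 39) / 22) × 3 = 7.5000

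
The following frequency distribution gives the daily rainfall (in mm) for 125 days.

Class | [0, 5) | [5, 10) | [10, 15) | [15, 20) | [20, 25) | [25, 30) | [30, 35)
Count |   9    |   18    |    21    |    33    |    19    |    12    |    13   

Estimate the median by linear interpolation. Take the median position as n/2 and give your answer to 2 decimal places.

17.20

Cumulative frequencies: 9, 27, 48, 81, 100, 112, 125
n = 125; position = n/2 = 62.5.
This falls in the class [15, 20): L = 15, F = 48, f = 33, h = 5.
Median ≈ 15 + ((62.5 − 48) / 33) × 5 = 17.1970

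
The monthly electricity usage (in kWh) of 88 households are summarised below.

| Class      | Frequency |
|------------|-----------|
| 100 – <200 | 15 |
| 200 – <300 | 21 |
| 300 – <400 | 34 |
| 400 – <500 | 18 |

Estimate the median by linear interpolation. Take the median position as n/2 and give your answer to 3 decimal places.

Cumulative frequencies: 15, 36, 70, 88
n = 88; position = n/2 = 44.
This falls in the class 300 – <400: L = 300, F = 36, f = 34, h = 100.
Median ≈ 300 + ((44 − 36) / 34) × 100 = 323.5294

323.529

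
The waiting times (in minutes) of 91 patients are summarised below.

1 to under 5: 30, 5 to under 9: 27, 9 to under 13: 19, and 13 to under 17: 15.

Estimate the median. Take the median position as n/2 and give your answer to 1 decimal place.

7.3

Cumulative frequencies: 30, 57, 76, 91
n = 91; position = n/2 = 45.5.
This falls in the class 5 to under 9: L = 5, F = 30, f = 27, h = 4.
Median ≈ 5 + ((45.5 − 30) / 27) × 4 = 7.2963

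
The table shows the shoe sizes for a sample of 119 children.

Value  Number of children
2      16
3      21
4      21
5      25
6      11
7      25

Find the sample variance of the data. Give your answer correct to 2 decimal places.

Values: 2, 3, 4, 5, 6, 7
n = 119, Σfx = 545, mean = 4.5798
Σfx² = 2835
Σf(x − x̄)² = Σfx² − (Σfx)²/n = 2835 − 545²/119 = 338.9916
Sample variance = 338.9916 / 118 = 2.8728

2.87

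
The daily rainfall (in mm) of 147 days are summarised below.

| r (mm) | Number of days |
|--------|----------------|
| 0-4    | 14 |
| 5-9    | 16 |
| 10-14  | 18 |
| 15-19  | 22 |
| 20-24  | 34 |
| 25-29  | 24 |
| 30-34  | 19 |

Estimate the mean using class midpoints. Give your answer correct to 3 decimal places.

18.599

Midpoints: 2, 7, 12, 17, 22, 27, 32
Σfm = 14×2 + 16×7 + 18×12 + 22×17 + 34×22 + 24×27 + 19×32 = 2734
n = Σf = 147
Mean = 2734 / 147 = 18.5986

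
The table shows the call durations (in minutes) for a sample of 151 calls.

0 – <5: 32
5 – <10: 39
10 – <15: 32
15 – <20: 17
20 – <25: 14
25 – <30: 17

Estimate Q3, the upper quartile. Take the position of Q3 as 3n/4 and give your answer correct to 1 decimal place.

18.0

Cumulative frequencies: 32, 71, 103, 120, 134, 151
n = 151; position = 3n/4 = 113.25.
This falls in the class 15 – <20: L = 15, F = 103, f = 17, h = 5.
Upper quartile ≈ 15 + ((113.25 − 103) / 17) × 5 = 18.0147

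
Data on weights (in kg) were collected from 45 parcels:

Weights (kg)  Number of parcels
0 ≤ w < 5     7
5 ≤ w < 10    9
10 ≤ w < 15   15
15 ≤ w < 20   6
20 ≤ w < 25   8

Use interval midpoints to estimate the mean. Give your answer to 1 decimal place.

Midpoints: 2.5, 7.5, 12.5, 17.5, 22.5
Σfm = 7×2.5 + 9×7.5 + 15×12.5 + 6×17.5 + 8×22.5 = 557.5
n = Σf = 45
Mean = 557.5 / 45 = 12.3889

12.4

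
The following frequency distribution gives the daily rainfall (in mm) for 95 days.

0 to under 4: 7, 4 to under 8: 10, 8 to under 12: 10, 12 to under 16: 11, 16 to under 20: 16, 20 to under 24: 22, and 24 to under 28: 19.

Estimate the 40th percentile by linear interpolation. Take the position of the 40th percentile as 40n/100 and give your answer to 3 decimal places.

16.000

Cumulative frequencies: 7, 17, 27, 38, 54, 76, 95
n = 95; position = 40n/100 = 38.
This falls in the class 12 to under 16: L = 12, F = 27, f = 11, h = 4.
40th percentile ≈ 12 + ((38 − 27) / 11) × 4 = 16.0000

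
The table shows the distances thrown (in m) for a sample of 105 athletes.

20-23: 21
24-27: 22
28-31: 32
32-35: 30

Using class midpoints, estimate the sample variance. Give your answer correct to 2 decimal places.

19.23

Midpoints: 21.5, 25.5, 29.5, 33.5
n = 105, Σfm = 2961.5, mean = 28.2048
Σfm² = 85528.25
Σf(m − x̄)² = Σfm² − (Σfm)²/n = 85528.25 − 2961.5²/105 = 1999.8476
Sample variance = 1999.8476 / 104 = 19.2293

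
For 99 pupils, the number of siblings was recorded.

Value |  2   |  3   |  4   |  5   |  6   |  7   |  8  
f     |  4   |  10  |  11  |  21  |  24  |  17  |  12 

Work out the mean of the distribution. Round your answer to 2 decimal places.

5.52

Values: 2, 3, 4, 5, 6, 7, 8
Σfx = 4×2 + 10×3 + 11×4 + 21×5 + 24×6 + 17×7 + 12×8 = 546
n = Σf = 99
Mean = 546 / 99 = 5.5152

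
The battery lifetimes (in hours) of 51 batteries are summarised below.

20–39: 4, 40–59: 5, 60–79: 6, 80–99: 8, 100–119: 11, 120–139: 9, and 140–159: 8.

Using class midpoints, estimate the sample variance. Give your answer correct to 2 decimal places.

1349.96

Midpoints: 29.5, 49.5, 69.5, 89.5, 109.5, 129.5, 149.5
n = 51, Σfm = 5064.5, mean = 99.3039
Σfm² = 570422.75
Σf(m − x̄)² = Σfm² − (Σfm)²/n = 570422.75 − 5064.5²/51 = 67498.0392
Sample variance = 67498.0392 / 50 = 1349.9608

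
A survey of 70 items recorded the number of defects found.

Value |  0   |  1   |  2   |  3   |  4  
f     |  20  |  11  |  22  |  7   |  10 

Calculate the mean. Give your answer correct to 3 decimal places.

1.657

Values: 0, 1, 2, 3, 4
Σfx = 20×0 + 11×1 + 22×2 + 7×3 + 10×4 = 116
n = Σf = 70
Mean = 116 / 70 = 1.6571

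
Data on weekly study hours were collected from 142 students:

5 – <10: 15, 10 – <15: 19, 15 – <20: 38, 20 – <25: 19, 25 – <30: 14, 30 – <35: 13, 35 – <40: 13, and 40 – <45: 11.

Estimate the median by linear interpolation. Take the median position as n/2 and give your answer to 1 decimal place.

Cumulative frequencies: 15, 34, 72, 91, 105, 118, 131, 142
n = 142; position = n/2 = 71.
This falls in the class 15 – <20: L = 15, F = 34, f = 38, h = 5.
Median ≈ 15 + ((71 − 34) / 38) × 5 = 19.8684

19.9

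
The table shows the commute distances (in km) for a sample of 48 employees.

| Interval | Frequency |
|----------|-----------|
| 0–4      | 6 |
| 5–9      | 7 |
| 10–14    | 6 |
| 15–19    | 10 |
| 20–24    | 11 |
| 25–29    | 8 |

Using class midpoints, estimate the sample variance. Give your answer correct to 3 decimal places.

Midpoints: 2, 7, 12, 17, 22, 27
n = 48, Σfm = 761, mean = 15.8542
Σfm² = 15277
Σf(m − x̄)² = Σfm² − (Σfm)²/n = 15277 − 761²/48 = 3211.9792
Sample variance = 3211.9792 / 47 = 68.3400

68.340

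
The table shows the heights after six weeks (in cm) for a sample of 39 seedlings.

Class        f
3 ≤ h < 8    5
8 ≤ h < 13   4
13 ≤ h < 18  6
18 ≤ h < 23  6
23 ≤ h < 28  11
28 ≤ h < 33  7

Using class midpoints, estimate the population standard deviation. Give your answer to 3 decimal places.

Midpoints: 5.5, 10.5, 15.5, 20.5, 25.5, 30.5
n = 39, Σfm = 779.5, mean = 19.9872
Σfm² = 18219.75
Σf(m − x̄)² = Σfm² − (Σfm)²/n = 18219.75 − 779.5²/39 = 2639.7436
Population variance = 2639.7436 / 39 = 67.6857
Standard deviation = √67.6857 = 8.2271

8.227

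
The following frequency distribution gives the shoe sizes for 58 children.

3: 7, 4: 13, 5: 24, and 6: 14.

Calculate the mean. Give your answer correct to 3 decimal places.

4.776

Values: 3, 4, 5, 6
Σfx = 7×3 + 13×4 + 24×5 + 14×6 = 277
n = Σf = 58
Mean = 277 / 58 = 4.7759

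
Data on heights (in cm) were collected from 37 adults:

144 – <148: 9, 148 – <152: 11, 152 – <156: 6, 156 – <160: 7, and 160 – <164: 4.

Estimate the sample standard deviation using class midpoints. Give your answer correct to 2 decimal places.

Midpoints: 146, 150, 154, 158, 162
n = 37, Σfm = 5642, mean = 152.4865
Σfm² = 861364
Σf(m − x̄)² = Σfm² − (Σfm)²/n = 861364 − 5642²/37 = 1035.2432
Sample variance = 1035.2432 / 36 = 28.7568
Standard deviation = √28.7568 = 5.3625

5.36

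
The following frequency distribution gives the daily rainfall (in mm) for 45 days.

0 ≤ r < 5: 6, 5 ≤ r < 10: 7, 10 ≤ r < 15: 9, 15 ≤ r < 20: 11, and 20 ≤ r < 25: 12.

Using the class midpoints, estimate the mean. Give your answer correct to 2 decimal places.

Midpoints: 2.5, 7.5, 12.5, 17.5, 22.5
Σfm = 6×2.5 + 7×7.5 + 9×12.5 + 11×17.5 + 12×22.5 = 642.5
n = Σf = 45
Mean = 642.5 / 45 = 14.2778

14.28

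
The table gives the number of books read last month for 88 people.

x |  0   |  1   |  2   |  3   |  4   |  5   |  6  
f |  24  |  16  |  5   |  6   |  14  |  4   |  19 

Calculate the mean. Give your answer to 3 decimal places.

Values: 0, 1, 2, 3, 4, 5, 6
Σfx = 24×0 + 16×1 + 5×2 + 6×3 + 14×4 + 4×5 + 19×6 = 234
n = Σf = 88
Mean = 234 / 88 = 2.6591

2.659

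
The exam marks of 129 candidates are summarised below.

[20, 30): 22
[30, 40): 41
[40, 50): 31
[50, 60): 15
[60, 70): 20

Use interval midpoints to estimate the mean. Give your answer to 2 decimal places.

42.67

Midpoints: 25, 35, 45, 55, 65
Σfm = 22×25 + 41×35 + 31×45 + 15×55 + 20×65 = 5505
n = Σf = 129
Mean = 5505 / 129 = 42.6744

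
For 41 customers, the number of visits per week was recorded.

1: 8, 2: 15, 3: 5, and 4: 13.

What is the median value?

Cumulative frequencies: 8, 23, 28, 41
n = 41, so the median is the value in position (n+1)/2 = 21.
Position 21 falls at value 2.

2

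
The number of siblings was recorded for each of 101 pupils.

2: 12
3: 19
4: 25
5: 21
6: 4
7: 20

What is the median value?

4

Cumulative frequencies: 12, 31, 56, 77, 81, 101
n = 101, so the median is the value in position (n+1)/2 = 51.
Position 51 falls at value 4.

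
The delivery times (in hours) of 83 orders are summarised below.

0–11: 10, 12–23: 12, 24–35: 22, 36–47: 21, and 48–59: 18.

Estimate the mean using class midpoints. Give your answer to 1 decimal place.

Midpoints: 5.5, 17.5, 29.5, 41.5, 53.5
Σfm = 10×5.5 + 12×17.5 + 22×29.5 + 21×41.5 + 18×53.5 = 2748.5
n = Σf = 83
Mean = 2748.5 / 83 = 33.1145

33.1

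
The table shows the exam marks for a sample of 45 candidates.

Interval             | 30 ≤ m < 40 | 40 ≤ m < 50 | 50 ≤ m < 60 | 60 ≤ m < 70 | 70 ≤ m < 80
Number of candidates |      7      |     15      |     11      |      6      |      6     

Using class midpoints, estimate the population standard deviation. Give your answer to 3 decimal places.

12.500

Midpoints: 35, 45, 55, 65, 75
n = 45, Σfm = 2365, mean = 52.5556
Σfm² = 131325
Σf(m − x̄)² = Σfm² − (Σfm)²/n = 131325 − 2365²/45 = 7031.1111
Population variance = 7031.1111 / 45 = 156.2469
Standard deviation = √156.2469 = 12.4999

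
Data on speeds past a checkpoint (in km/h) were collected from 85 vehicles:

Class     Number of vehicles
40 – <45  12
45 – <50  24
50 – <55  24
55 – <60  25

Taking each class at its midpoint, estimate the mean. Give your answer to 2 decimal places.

Midpoints: 42.5, 47.5, 52.5, 57.5
Σfm = 12×42.5 + 24×47.5 + 24×52.5 + 25×57.5 = 4347.5
n = Σf = 85
Mean = 4347.5 / 85 = 51.1471

51.15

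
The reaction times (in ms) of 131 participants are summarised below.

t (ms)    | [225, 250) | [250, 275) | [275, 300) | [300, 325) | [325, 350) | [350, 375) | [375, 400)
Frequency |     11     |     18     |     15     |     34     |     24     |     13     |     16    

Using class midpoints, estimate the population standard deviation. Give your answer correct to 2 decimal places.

43.93

Midpoints: 237.5, 262.5, 287.5, 312.5, 337.5, 362.5, 387.5
n = 131, Σfm = 41287.5, mean = 315.1718
Σfm² = 13265468.75
Σf(m − x̄)² = Σfm² − (Σfm)²/n = 13265468.75 − 41287.5²/131 = 252814.8855
Population variance = 252814.8855 / 131 = 1929.8846
Standard deviation = √1929.8846 = 43.9305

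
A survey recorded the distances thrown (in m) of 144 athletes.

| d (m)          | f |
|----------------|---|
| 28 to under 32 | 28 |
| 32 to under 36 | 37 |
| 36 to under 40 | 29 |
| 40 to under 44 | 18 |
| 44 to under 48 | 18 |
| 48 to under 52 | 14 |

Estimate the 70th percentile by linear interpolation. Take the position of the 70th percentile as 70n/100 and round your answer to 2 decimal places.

41.51

Cumulative frequencies: 28, 65, 94, 112, 130, 144
n = 144; position = 70n/100 = 100.8.
This falls in the class 40 to under 44: L = 40, F = 94, f = 18, h = 4.
70th percentile ≈ 40 + ((100.8 − 94) / 18) × 4 = 41.5111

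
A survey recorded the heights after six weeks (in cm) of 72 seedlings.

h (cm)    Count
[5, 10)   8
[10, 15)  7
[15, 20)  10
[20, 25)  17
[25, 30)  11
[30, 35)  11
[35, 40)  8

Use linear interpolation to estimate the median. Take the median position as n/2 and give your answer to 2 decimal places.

23.24

Cumulative frequencies: 8, 15, 25, 42, 53, 64, 72
n = 72; position = n/2 = 36.
This falls in the class [20, 25): L = 20, F = 25, f = 17, h = 5.
Median ≈ 20 + ((36 − 25) / 17) × 5 = 23.2353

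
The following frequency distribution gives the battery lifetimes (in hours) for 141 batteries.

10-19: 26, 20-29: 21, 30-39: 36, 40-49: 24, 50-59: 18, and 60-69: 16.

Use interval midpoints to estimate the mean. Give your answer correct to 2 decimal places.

36.98

Midpoints: 14.5, 24.5, 34.5, 44.5, 54.5, 64.5
Σfm = 26×14.5 + 21×24.5 + 36×34.5 + 24×44.5 + 18×54.5 + 16×64.5 = 5214.5
n = Σf = 141
Mean = 5214.5 / 141 = 36.9823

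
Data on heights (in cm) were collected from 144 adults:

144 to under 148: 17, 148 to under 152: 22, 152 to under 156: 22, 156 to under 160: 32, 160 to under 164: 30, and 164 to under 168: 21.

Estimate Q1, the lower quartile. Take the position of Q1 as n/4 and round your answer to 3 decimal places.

151.455

Cumulative frequencies: 17, 39, 61, 93, 123, 144
n = 144; position = n/4 = 36.
This falls in the class 148 to under 152: L = 148, F = 17, f = 22, h = 4.
Lower quartile ≈ 148 + ((36 − 17) / 22) × 4 = 151.4545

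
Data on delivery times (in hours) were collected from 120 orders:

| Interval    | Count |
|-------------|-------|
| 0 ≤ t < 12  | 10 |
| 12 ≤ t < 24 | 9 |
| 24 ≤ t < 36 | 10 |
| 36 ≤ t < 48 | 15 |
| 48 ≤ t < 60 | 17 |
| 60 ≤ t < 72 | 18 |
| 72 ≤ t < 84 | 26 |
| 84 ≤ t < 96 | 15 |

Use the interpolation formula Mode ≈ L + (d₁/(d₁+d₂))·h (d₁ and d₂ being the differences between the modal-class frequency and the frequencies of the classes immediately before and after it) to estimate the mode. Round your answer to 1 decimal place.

Modal class: 72 ≤ t < 84 (highest frequency 26).
d₁ = 26 − 18 = 8, d₂ = 26 − 15 = 11
Mode ≈ 72 + (8/(8+11)) × 12 = 72 + 5.0526 = 77.0526

77.1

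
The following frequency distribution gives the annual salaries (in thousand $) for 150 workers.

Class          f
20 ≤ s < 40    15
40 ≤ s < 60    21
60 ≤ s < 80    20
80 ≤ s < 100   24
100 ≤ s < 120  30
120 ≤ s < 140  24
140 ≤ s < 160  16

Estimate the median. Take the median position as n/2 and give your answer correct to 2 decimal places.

95.83

Cumulative frequencies: 15, 36, 56, 80, 110, 134, 150
n = 150; position = n/2 = 75.
This falls in the class 80 ≤ s < 100: L = 80, F = 56, f = 24, h = 20.
Median ≈ 80 + ((75 − 56) / 24) × 20 = 95.8333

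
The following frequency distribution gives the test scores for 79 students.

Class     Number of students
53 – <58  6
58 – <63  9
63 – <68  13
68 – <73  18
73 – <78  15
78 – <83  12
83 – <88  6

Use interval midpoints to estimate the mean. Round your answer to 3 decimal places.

Midpoints: 55.5, 60.5, 65.5, 70.5, 75.5, 80.5, 85.5
Σfm = 6×55.5 + 9×60.5 + 13×65.5 + 18×70.5 + 15×75.5 + 12×80.5 + 6×85.5 = 5609.5
n = Σf = 79
Mean = 5609.5 / 79 = 71.0063

71.006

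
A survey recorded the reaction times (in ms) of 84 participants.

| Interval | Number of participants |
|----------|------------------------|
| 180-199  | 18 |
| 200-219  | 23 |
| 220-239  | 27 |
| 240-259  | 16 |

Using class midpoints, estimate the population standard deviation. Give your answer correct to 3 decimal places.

Midpoints: 189.5, 209.5, 229.5, 249.5
n = 84, Σfm = 18418, mean = 219.2619
Σfm² = 4073961
Σf(m − x̄)² = Σfm² − (Σfm)²/n = 4073961 − 18418²/84 = 35595.2381
Population variance = 35595.2381 / 84 = 423.7528
Standard deviation = √423.7528 = 20.5853

20.585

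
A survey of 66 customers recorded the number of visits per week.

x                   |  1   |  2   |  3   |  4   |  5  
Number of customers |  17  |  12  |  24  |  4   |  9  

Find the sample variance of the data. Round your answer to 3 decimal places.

Values: 1, 2, 3, 4, 5
n = 66, Σfx = 174, mean = 2.6364
Σfx² = 570
Σf(x − x̄)² = Σfx² − (Σfx)²/n = 570 − 174²/66 = 111.2727
Sample variance = 111.2727 / 65 = 1.7119

1.712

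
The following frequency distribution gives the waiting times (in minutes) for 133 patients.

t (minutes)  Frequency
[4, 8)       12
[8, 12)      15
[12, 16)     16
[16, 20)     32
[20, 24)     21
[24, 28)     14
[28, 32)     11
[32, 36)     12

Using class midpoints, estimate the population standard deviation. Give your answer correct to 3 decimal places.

Midpoints: 6, 10, 14, 18, 22, 26, 30, 34
n = 133, Σfm = 2586, mean = 19.4436
Σfm² = 58836
Σf(m − x̄)² = Σfm² − (Σfm)²/n = 58836 − 2586²/133 = 8554.8271
Population variance = 8554.8271 / 133 = 64.3220
Standard deviation = √64.3220 = 8.0201

8.020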